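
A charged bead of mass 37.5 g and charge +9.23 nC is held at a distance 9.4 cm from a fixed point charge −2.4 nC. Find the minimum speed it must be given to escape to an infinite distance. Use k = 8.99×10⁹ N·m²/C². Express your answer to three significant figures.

0.0106 m/s

To just escape, total mechanical energy must reach zero at infinity: ½mv²_min + U = 0, so ½mv²_min = −U = |kQq|/r.
|U| = |kQq|/r = (8.99×10⁹ N·m²/C²)(2.40×10⁻⁹)(9.23×10⁻⁹)/(0.0940) = 2.12×10⁻⁶ J.
v_min = √(2|U|/m) = √(2·2.12×10⁻⁶/0.0375) = 0.0106 m/s.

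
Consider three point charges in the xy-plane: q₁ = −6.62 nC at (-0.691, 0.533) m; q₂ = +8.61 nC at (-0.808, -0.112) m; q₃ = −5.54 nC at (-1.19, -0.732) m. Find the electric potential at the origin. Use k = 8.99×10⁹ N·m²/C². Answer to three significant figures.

Electric potential is a scalar, so the contributions from each charge add algebraically: V = Σ kqᵢ/rᵢ.
Distances from the field point to each charge: r₁ = 0.873 m, r₂ = 0.816 m, r₃ = 1.40 m.
V = k[(-6.62×10⁻⁹)/(0.873) + (8.61×10⁻⁹)/(0.816) + (-5.54×10⁻⁹)/(1.40)] = -8.96 V.

-8.96 V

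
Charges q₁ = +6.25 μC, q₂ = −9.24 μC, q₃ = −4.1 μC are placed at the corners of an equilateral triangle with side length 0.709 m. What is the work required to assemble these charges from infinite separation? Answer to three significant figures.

-0.577 J

The work to assemble the configuration equals its total potential energy, U = Σ kqᵢqⱼ/rᵢⱼ over all pairs.
All three pair separations equal the side length, 0.709 m.
U = (-0.732) + (-0.325) + (0.480) = -0.577 J.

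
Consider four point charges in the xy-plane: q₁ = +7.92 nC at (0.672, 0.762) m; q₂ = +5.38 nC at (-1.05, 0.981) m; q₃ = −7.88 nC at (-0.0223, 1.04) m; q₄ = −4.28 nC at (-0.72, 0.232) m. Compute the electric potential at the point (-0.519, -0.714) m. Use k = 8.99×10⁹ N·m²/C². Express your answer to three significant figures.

The total potential is the scalar sum of each charge's contribution, V = Σ kqᵢ/rᵢ.
Distances from the field point to each charge: r₁ = 1.90 m, r₂ = 1.78 m, r₃ = 1.82 m, r₄ = 0.967 m.
V = k[(7.92×10⁻⁹)/(1.90) + (5.38×10⁻⁹)/(1.78) + (-7.88×10⁻⁹)/(1.82) + (-4.28×10⁻⁹)/(0.967)] = -13.9 V.

-13.9 V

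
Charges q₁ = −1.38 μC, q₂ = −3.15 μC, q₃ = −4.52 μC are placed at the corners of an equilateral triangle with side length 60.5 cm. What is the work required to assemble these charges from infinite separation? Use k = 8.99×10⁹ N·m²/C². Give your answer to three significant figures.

0.369 J

The work to assemble the configuration equals its total potential energy, U = Σ kqᵢqⱼ/rᵢⱼ over all pairs.
All three pair separations equal the side length, 0.605 m.
U = (0.0646) + (0.0927) + (0.212) = 0.369 J.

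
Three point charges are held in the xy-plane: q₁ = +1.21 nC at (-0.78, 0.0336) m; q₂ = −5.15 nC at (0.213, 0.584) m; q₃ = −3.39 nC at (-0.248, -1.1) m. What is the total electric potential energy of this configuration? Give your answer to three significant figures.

1.11×10⁻⁸ J

The work to assemble the configuration equals its total potential energy, U = Σ kqᵢqⱼ/rᵢⱼ over all pairs.
Pair separations: r₁₂ = 1.14 m, r₁₃ = 1.25 m, r₂₃ = 1.75 m.
U = (-4.93×10⁻⁸) + (-2.94×10⁻⁸) + (8.99×10⁻⁸) = 1.11×10⁻⁸ J.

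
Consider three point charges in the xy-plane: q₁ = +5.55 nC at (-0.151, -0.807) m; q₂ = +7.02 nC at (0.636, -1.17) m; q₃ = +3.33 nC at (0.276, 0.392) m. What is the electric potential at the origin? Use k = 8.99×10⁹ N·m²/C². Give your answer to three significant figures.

The total potential is the scalar sum of each charge's contribution, V = Σ kqᵢ/rᵢ.
Distances from the field point to each charge: r₁ = 0.821 m, r₂ = 1.33 m, r₃ = 0.479 m.
V = k[(5.55×10⁻⁹)/(0.821) + (7.02×10⁻⁹)/(1.33) + (3.33×10⁻⁹)/(0.479)] = 171 V.

171 V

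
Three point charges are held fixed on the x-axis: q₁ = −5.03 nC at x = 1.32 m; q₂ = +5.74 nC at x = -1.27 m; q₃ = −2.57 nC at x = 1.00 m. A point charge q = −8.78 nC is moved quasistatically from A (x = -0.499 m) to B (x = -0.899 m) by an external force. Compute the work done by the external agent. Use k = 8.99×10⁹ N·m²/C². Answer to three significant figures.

-7.01×10⁻⁷ J

For quasistatic motion the external work equals the change in potential energy: W_ext = qΔV = q(V_B − V_A).
At A: distances to the source charges are 1.82 m, 0.771 m, 1.50 m; V_A = Σ kqᵢ/rᵢ = 26.7 V.
At B: distances to the source charges are 2.22 m, 0.371 m, 1.90 m; V_B = Σ kqᵢ/rᵢ = 107 V.
ΔV = V_B − V_A = 79.9 V.
W_ext = qΔV = (-8.78×10⁻⁹ C)(79.9 V) = -7.01×10⁻⁷ J.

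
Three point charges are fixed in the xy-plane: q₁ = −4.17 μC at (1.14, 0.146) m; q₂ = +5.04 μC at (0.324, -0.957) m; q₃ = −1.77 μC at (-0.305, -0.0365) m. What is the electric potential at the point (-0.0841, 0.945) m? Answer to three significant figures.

Electric potential is a scalar, so the contributions from each charge add algebraically: V = Σ kqᵢ/rᵢ.
Distances from the field point to each charge: r₁ = 1.46 m, r₂ = 1.95 m, r₃ = 1.01 m.
V = k[(-4.17×10⁻⁶)/(1.46) + (5.04×10⁻⁶)/(1.95) + (-1.77×10⁻⁶)/(1.01)] = -1.82×10⁴ V.

-1.82×10⁴ V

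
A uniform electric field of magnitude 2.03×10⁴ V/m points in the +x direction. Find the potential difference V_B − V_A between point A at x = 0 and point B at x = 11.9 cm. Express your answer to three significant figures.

In a uniform field, potential decreases in the direction of E: V_B − V_A = −E·Δx.
V_B − V_A = −(2.03×10⁴ V/m)(0.119 m) = -2420 V.

-2420 V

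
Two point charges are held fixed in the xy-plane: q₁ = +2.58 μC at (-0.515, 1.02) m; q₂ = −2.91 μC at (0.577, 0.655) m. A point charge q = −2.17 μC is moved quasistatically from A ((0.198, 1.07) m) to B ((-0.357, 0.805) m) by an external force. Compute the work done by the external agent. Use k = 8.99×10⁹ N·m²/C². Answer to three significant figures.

For quasistatic motion the external work equals the change in potential energy: W_ext = qΔV = q(V_B − V_A).
At A: distances to the source charges are 0.715 m, 0.562 m; V_A = Σ kqᵢ/rᵢ = -1.41×10⁴ V.
At B: distances to the source charges are 0.267 m, 0.946 m; V_B = Σ kqᵢ/rᵢ = 5.93×10⁴ V.
ΔV = V_B − V_A = 7.34×10⁴ V.
W_ext = qΔV = (-2.17×10⁻⁶ C)(7.34×10⁴ V) = -0.159 J.

-0.159 J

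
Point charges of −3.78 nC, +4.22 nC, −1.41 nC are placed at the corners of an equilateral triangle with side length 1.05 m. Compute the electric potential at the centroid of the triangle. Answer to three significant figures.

-14.4 V

The total potential is the scalar sum of each charge's contribution, V = Σ kqᵢ/rᵢ.
The distance from each vertex to the centroid is a/√3 = 0.606 m.
V = k[(-3.78×10⁻⁹)/(0.606) + (4.22×10⁻⁹)/(0.606) + (-1.41×10⁻⁹)/(0.606)] = -14.4 V.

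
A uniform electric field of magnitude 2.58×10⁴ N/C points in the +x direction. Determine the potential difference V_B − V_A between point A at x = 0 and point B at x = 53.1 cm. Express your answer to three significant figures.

In a uniform field, potential decreases in the direction of E: V_B − V_A = −E·Δx.
V_B − V_A = −(2.58×10⁴ V/m)(0.531 m) = -1.37×10⁴ V.

-1.37×10⁴ V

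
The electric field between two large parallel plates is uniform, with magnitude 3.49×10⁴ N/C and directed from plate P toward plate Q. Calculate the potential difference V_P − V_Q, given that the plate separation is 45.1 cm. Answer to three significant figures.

In a uniform field, potential decreases in the direction of E: ΔV = −E·d for a displacement d parallel to E.
Going from Q to P is a displacement of 45.1 cm opposite to the field, so V_P − V_Q = +Ed = 1.57×10⁴ V.

1.57×10⁴ V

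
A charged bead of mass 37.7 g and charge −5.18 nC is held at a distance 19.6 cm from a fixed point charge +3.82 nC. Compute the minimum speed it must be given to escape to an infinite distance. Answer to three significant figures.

To just escape, total mechanical energy must reach zero at infinity: ½mv²_min + U = 0, so ½mv²_min = −U = |kQq|/r.
|U| = |kQq|/r = (8.99×10⁹ N·m²/C²)(3.82×10⁻⁹)(5.18×10⁻⁹)/(0.196) = 9.08×10⁻⁷ J.
v_min = √(2|U|/m) = √(2·9.08×10⁻⁷/0.0377) = 6.94×10⁻³ m/s.

6.94×10⁻³ m/s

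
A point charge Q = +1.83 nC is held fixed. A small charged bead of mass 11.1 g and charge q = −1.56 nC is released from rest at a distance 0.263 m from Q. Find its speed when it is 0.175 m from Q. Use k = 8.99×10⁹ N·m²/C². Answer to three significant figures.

Only the electrostatic force acts, so mechanical energy is conserved: ½mv² = U₁ − U₂ = kQq(1/r₁ − 1/r₂).
U₁ − U₂ = (8.99×10⁹ N·m²/C²)(1.83×10⁻⁹ C)(-1.56×10⁻⁹ C)(1/0.263 − 1/0.175) = 4.91×10⁻⁸ J.
v = √(2·4.91×10⁻⁸/0.0111) = 2.97×10⁻³ m/s.

2.97×10⁻³ m/s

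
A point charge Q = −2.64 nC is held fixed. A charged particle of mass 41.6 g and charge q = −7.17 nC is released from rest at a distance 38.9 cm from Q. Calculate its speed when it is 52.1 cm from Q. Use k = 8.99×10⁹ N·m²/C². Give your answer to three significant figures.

2.31×10⁻³ m/s

Only the electrostatic force acts, so mechanical energy is conserved: ½mv² = U₁ − U₂ = kQq(1/r₁ − 1/r₂).
U₁ − U₂ = (8.99×10⁹ N·m²/C²)(-2.64×10⁻⁹ C)(-7.17×10⁻⁹ C)(1/0.389 − 1/0.521) = 1.11×10⁻⁷ J.
v = √(2·1.11×10⁻⁷/0.0416) = 2.31×10⁻³ m/s.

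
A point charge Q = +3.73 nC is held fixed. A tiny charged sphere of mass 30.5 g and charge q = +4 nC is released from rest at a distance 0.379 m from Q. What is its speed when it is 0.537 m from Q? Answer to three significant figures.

2.61×10⁻³ m/s

Only the electrostatic force acts, so mechanical energy is conserved: ½mv² = U₁ − U₂ = kQq(1/r₁ − 1/r₂).
U₁ − U₂ = (8.99×10⁹ N·m²/C²)(3.73×10⁻⁹ C)(4.00×10⁻⁹ C)(1/0.379 − 1/0.537) = 1.04×10⁻⁷ J.
v = √(2·1.04×10⁻⁷/0.0305) = 2.61×10⁻³ m/s.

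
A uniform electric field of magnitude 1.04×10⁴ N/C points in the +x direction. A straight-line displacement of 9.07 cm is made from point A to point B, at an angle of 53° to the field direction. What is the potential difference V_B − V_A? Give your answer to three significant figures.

Only the component of displacement along E changes the potential: ΔV = −E·d·cosθ.
ΔV = −(1.04×10⁴ V/m)(0.0907 m)cos53° = -568 V.

-568 V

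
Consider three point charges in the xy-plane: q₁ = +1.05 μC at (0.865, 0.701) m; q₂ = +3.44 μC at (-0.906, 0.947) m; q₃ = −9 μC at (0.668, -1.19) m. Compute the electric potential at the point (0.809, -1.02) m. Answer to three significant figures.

Electric potential is a scalar, so the contributions from each charge add algebraically: V = Σ kqᵢ/rᵢ.
Distances from the field point to each charge: r₁ = 1.72 m, r₂ = 2.61 m, r₃ = 0.221 m.
V = k[(1.05×10⁻⁶)/(1.72) + (3.44×10⁻⁶)/(2.61) + (-9.00×10⁻⁶)/(0.221)] = -3.49×10⁵ V.

-3.49×10⁵ V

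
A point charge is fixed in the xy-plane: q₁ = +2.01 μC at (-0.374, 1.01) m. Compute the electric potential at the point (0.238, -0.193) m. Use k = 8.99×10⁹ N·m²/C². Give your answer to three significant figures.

Electric potential is a scalar, so the contributions from each charge add algebraically: V = Σ kqᵢ/rᵢ.
Distances from the field point to each charge: r₁ = 1.35 m.
V = k[(2.01×10⁻⁶)/(1.35)] = 1.34×10⁴ V.

1.34×10⁴ V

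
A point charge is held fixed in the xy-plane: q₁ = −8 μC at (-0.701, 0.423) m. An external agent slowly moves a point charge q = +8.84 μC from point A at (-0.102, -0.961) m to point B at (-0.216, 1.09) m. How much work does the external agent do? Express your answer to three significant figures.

-0.349 J

For quasistatic motion the external work equals the change in potential energy: W_ext = qΔV = q(V_B − V_A).
At A: distance to the source charge is 1.51 m; V_A = kq₁/r = -4.77×10⁴ V.
At B: distance to the source charge is 0.825 m; V_B = kq₁/r = -8.72×10⁴ V.
ΔV = V_B − V_A = -3.95×10⁴ V.
W_ext = qΔV = (8.84×10⁻⁶ C)(-3.95×10⁴ V) = -0.349 J.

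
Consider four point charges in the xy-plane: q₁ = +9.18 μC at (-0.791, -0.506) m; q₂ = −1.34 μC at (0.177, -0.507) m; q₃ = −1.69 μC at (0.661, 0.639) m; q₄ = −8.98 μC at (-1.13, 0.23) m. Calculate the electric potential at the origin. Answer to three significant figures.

The total potential is the scalar sum of each charge's contribution, V = Σ kqᵢ/rᵢ.
Distances from the field point to each charge: r₁ = 0.939 m, r₂ = 0.537 m, r₃ = 0.919 m, r₄ = 1.15 m.
V = k[(9.18×10⁻⁶)/(0.939) + (-1.34×10⁻⁶)/(0.537) + (-1.69×10⁻⁶)/(0.919) + (-8.98×10⁻⁶)/(1.15)] = -2.11×10⁴ V.

-2.11×10⁴ V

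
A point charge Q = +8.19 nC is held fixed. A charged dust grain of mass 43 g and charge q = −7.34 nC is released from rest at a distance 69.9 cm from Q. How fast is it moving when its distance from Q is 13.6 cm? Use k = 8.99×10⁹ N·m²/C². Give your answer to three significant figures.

0.0122 m/s

Only the electrostatic force acts, so mechanical energy is conserved: ½mv² = U₁ − U₂ = kQq(1/r₁ − 1/r₂).
U₁ − U₂ = (8.99×10⁹ N·m²/C²)(8.19×10⁻⁹ C)(-7.34×10⁻⁹ C)(1/0.699 − 1/0.136) = 3.20×10⁻⁶ J.
v = √(2·3.20×10⁻⁶/0.0430) = 0.0122 m/s.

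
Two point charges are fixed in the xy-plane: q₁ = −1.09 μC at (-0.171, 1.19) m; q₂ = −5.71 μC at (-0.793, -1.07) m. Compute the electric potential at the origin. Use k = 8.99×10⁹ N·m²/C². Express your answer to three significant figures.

-4.67×10⁴ V

Electric potential is a scalar, so the contributions from each charge add algebraically: V = Σ kqᵢ/rᵢ.
Distances from the field point to each charge: r₁ = 1.20 m, r₂ = 1.33 m.
V = k[(-1.09×10⁻⁶)/(1.20) + (-5.71×10⁻⁶)/(1.33)] = -4.67×10⁴ V.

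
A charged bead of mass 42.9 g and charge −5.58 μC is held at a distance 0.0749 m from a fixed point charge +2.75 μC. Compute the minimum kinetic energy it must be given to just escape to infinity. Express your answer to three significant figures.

1.84 J

To just escape, total mechanical energy must reach zero at infinity: ½mv²_min + U = 0, so ½mv²_min = −U = |kQq|/r.
|U| = |kQq|/r = (8.99×10⁹ N·m²/C²)(2.75×10⁻⁶)(5.58×10⁻⁶)/(0.0749) = 1.84 J.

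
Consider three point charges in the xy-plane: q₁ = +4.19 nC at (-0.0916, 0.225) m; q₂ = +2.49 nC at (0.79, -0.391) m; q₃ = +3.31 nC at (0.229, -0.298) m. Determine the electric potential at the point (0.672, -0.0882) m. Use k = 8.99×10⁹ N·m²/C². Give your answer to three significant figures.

175 V

The total potential is the scalar sum of each charge's contribution, V = Σ kqᵢ/rᵢ.
Distances from the field point to each charge: r₁ = 0.825 m, r₂ = 0.325 m, r₃ = 0.490 m.
V = k[(4.19×10⁻⁹)/(0.825) + (2.49×10⁻⁹)/(0.325) + (3.31×10⁻⁹)/(0.490)] = 175 V.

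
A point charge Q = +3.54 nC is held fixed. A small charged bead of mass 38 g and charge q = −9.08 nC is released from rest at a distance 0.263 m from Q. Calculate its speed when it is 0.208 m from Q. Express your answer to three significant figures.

3.91×10⁻³ m/s

Only the electrostatic force acts, so mechanical energy is conserved: ½mv² = U₁ − U₂ = kQq(1/r₁ − 1/r₂).
U₁ − U₂ = (8.99×10⁹ N·m²/C²)(3.54×10⁻⁹ C)(-9.08×10⁻⁹ C)(1/0.263 − 1/0.208) = 2.91×10⁻⁷ J.
v = √(2·2.91×10⁻⁷/0.0380) = 3.91×10⁻³ m/s.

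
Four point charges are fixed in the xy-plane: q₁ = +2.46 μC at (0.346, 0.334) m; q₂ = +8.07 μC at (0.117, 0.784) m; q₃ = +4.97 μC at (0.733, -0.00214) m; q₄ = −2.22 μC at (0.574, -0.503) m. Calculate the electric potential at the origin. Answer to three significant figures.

1.72×10⁵ V

Electric potential is a scalar, so the contributions from each charge add algebraically: V = Σ kqᵢ/rᵢ.
Distances from the field point to each charge: r₁ = 0.481 m, r₂ = 0.793 m, r₃ = 0.733 m, r₄ = 0.763 m.
V = k[(2.46×10⁻⁶)/(0.481) + (8.07×10⁻⁶)/(0.793) + (4.97×10⁻⁶)/(0.733) + (-2.22×10⁻⁶)/(0.763)] = 1.72×10⁵ V.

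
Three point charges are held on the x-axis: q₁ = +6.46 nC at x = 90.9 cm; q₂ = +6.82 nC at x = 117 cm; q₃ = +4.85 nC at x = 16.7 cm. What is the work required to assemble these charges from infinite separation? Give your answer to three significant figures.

2.19×10⁻⁶ J

The assembly work is the sum of pairwise potential energies, U = Σ_{i<j} kqᵢqⱼ/rᵢⱼ.
Pair separations: r₁₂ = 0.261 m, r₁₃ = 0.742 m, r₂₃ = 1.00 m.
U = (1.52×10⁻⁶) + (3.80×10⁻⁷) + (2.96×10⁻⁷) = 2.19×10⁻⁶ J.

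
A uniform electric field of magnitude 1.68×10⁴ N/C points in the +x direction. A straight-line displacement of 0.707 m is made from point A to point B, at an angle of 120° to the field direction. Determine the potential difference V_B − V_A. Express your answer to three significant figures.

5940 V

Only the component of displacement along E changes the potential: ΔV = −E·d·cosθ.
ΔV = −(1.68×10⁴ V/m)(0.707 m)cos120° = 5940 V.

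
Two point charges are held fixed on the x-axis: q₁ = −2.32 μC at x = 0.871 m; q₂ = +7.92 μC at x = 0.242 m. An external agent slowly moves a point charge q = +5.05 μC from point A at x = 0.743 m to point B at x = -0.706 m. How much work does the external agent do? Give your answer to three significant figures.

0.418 J

For quasistatic motion the external work equals the change in potential energy: W_ext = qΔV = q(V_B − V_A).
At A: distances to the source charges are 0.128 m, 0.501 m; V_A = Σ kqᵢ/rᵢ = -2.08×10⁴ V.
At B: distances to the source charges are 1.58 m, 0.948 m; V_B = Σ kqᵢ/rᵢ = 6.19×10⁴ V.
ΔV = V_B − V_A = 8.27×10⁴ V.
W_ext = qΔV = (5.05×10⁻⁶ C)(8.27×10⁴ V) = 0.418 J.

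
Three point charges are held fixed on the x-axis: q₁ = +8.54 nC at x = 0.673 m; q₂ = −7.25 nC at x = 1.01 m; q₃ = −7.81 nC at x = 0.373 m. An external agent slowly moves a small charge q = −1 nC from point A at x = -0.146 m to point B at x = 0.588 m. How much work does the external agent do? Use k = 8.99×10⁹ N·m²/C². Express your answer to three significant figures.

-5.20×10⁻⁷ J

For quasistatic motion the external work equals the change in potential energy: W_ext = qΔV = q(V_B − V_A).
At A: distances to the source charges are 0.819 m, 1.16 m, 0.519 m; V_A = Σ kqᵢ/rᵢ = -97.9 V.
At B: distances to the source charges are 0.0850 m, 0.422 m, 0.215 m; V_B = Σ kqᵢ/rᵢ = 422 V.
ΔV = V_B − V_A = 520 V.
W_ext = qΔV = (-1.00×10⁻⁹ C)(520 V) = -5.20×10⁻⁷ J.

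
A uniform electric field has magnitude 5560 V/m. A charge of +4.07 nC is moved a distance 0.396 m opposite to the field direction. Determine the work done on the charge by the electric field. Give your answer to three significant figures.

The potential change for a displacement 0.396 m opposite to the field direction is ΔV = +Ed = 2200 V.
W_field = −qΔV = -8.96×10⁻⁶ J.

-8.96×10⁻⁶ J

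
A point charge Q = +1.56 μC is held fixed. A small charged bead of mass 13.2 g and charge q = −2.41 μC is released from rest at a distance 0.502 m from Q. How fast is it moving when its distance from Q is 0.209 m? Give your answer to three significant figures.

3.78 m/s

Only the electrostatic force acts, so mechanical energy is conserved: ½mv² = U₁ − U₂ = kQq(1/r₁ − 1/r₂).
U₁ − U₂ = (8.99×10⁹ N·m²/C²)(1.56×10⁻⁶ C)(-2.41×10⁻⁶ C)(1/0.502 − 1/0.209) = 0.0944 J.
v = √(2·0.0944/0.0132) = 3.78 m/s.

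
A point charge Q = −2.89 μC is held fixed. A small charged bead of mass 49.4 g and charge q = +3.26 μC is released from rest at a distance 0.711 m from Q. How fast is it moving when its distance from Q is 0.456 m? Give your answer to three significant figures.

1.64 m/s

Only the electrostatic force acts, so mechanical energy is conserved: ½mv² = U₁ − U₂ = kQq(1/r₁ − 1/r₂).
U₁ − U₂ = (8.99×10⁹ N·m²/C²)(-2.89×10⁻⁶ C)(3.26×10⁻⁶ C)(1/0.711 − 1/0.456) = 0.0666 J.
v = √(2·0.0666/0.0494) = 1.64 m/s.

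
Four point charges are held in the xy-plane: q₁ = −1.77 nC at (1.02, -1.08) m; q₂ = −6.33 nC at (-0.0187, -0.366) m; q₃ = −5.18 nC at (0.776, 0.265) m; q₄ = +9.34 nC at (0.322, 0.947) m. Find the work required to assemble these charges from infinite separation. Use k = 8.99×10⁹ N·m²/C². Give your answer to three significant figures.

-5.61×10⁻⁷ J

The work to assemble the configuration equals its total potential energy, U = Σ kqᵢqⱼ/rᵢⱼ over all pairs.
Pair separations: r₁₂ = 1.26 m, r₁₃ = 1.37 m, r₁₄ = 2.14 m, r₂₃ = 1.01 m, r₂₄ = 1.36 m, r₃₄ = 0.819 m.
Summing all 6 pair terms gives U = -5.61×10⁻⁷ J.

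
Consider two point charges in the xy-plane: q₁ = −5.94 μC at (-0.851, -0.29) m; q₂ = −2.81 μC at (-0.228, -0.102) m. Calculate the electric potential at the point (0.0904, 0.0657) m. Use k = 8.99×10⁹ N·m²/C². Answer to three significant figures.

The total potential is the scalar sum of each charge's contribution, V = Σ kqᵢ/rᵢ.
Distances from the field point to each charge: r₁ = 1.01 m, r₂ = 0.360 m.
V = k[(-5.94×10⁻⁶)/(1.01) + (-2.81×10⁻⁶)/(0.360)] = -1.23×10⁵ V.

-1.23×10⁵ V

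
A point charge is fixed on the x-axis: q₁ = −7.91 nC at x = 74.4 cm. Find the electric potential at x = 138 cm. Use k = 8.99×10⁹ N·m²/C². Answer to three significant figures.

-112 V

The total potential is the scalar sum of each charge's contribution, V = Σ kqᵢ/rᵢ.
V = k[(-7.91×10⁻⁹)/(0.636)] = -112 V.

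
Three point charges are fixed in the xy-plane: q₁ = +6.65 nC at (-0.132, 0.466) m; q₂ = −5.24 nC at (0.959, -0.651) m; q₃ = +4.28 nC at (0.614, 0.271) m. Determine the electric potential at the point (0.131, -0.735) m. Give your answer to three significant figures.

The total potential is the scalar sum of each charge's contribution, V = Σ kqᵢ/rᵢ.
Distances from the field point to each charge: r₁ = 1.23 m, r₂ = 0.832 m, r₃ = 1.12 m.
V = k[(6.65×10⁻⁹)/(1.23) + (-5.24×10⁻⁹)/(0.832) + (4.28×10⁻⁹)/(1.12)] = 26.5 V.

26.5 V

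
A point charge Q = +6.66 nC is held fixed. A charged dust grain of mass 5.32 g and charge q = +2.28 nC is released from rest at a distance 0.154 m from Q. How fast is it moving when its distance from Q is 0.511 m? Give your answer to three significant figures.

Only the electrostatic force acts, so mechanical energy is conserved: ½mv² = U₁ − U₂ = kQq(1/r₁ − 1/r₂).
U₁ − U₂ = (8.99×10⁹ N·m²/C²)(6.66×10⁻⁹ C)(2.28×10⁻⁹ C)(1/0.154 − 1/0.511) = 6.19×10⁻⁷ J.
v = √(2·6.19×10⁻⁷/5.32×10⁻³) = 0.0153 m/s.

0.0153 m/s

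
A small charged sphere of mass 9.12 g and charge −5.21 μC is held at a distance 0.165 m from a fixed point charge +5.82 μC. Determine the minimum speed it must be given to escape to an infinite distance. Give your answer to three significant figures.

To just escape, total mechanical energy must reach zero at infinity: ½mv²_min + U = 0, so ½mv²_min = −U = |kQq|/r.
|U| = |kQq|/r = (8.99×10⁹ N·m²/C²)(5.82×10⁻⁶)(5.21×10⁻⁶)/(0.165) = 1.65 J.
v_min = √(2|U|/m) = √(2·1.65/9.12×10⁻³) = 19.0 m/s.

19.0 m/s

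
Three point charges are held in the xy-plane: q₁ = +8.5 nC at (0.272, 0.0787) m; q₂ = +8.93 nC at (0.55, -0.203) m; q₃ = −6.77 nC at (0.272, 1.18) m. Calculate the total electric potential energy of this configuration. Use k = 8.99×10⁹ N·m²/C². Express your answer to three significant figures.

The assembly work is the sum of pairwise potential energies, U = Σ_{i<j} kqᵢqⱼ/rᵢⱼ.
Pair separations: r₁₂ = 0.396 m, r₁₃ = 1.10 m, r₂₃ = 1.41 m.
U = (1.72×10⁻⁶) + (-4.70×10⁻⁷) + (-3.85×10⁻⁷) = 8.69×10⁻⁷ J.

8.69×10⁻⁷ J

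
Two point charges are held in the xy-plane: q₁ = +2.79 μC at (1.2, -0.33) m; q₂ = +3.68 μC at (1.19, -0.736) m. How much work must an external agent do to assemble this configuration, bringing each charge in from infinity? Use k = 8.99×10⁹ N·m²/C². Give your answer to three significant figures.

0.227 J

The work to assemble the configuration equals its total potential energy, U = Σ kqᵢqⱼ/rᵢⱼ over all pairs.
Pair separations: r₁₂ = 0.406 m.
U = (0.227) = 0.227 J.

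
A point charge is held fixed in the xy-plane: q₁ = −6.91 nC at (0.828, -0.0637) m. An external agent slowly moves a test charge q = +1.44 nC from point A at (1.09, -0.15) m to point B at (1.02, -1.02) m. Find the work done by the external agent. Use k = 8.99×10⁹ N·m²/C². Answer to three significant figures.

For quasistatic motion the external work equals the change in potential energy: W_ext = qΔV = q(V_B − V_A).
At A: distance to the source charge is 0.276 m; V_A = kq₁/r = -225 V.
At B: distance to the source charge is 0.975 m; V_B = kq₁/r = -63.7 V.
ΔV = V_B − V_A = 162 V.
W_ext = qΔV = (1.44×10⁻⁹ C)(162 V) = 2.33×10⁻⁷ J.

2.33×10⁻⁷ J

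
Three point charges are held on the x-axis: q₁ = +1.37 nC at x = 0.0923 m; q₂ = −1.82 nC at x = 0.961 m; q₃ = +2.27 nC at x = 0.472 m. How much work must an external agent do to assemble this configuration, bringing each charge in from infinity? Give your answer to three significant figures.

-2.81×10⁻⁸ J

The assembly work is the sum of pairwise potential energies, U = Σ_{i<j} kqᵢqⱼ/rᵢⱼ.
Pair separations: r₁₂ = 0.869 m, r₁₃ = 0.380 m, r₂₃ = 0.489 m.
U = (-2.58×10⁻⁸) + (7.36×10⁻⁸) + (-7.60×10⁻⁸) = -2.81×10⁻⁸ J.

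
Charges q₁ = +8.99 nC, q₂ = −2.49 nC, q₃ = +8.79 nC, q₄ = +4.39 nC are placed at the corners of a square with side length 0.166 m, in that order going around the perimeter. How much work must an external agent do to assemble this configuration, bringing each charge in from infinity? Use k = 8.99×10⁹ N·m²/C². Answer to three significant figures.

4.44×10⁻⁶ J

The work to assemble the configuration equals its total potential energy, U = Σ kqᵢqⱼ/rᵢⱼ over all pairs.
The four side pairs have separation 0.166 m and the two diagonal pairs 0.235 m.
Summing all 6 pair terms gives U = 4.44×10⁻⁶ J.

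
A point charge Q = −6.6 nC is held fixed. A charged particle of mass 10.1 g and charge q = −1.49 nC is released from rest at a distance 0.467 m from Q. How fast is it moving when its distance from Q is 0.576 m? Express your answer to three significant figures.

Only the electrostatic force acts, so mechanical energy is conserved: ½mv² = U₁ − U₂ = kQq(1/r₁ − 1/r₂).
U₁ − U₂ = (8.99×10⁹ N·m²/C²)(-6.60×10⁻⁹ C)(-1.49×10⁻⁹ C)(1/0.467 − 1/0.576) = 3.58×10⁻⁸ J.
v = √(2·3.58×10⁻⁸/0.0101) = 2.66×10⁻³ m/s.

2.66×10⁻³ m/s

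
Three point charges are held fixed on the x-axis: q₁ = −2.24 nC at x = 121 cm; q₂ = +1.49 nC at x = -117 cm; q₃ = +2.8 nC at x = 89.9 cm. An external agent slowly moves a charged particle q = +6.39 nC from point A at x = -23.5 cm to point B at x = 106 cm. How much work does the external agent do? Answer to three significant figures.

3.52×10⁻⁸ J

For quasistatic motion the external work equals the change in potential energy: W_ext = qΔV = q(V_B − V_A).
At A: distances to the source charges are 1.44 m, 0.935 m, 1.13 m; V_A = Σ kqᵢ/rᵢ = 22.6 V.
At B: distances to the source charges are 0.150 m, 2.23 m, 0.161 m; V_B = Σ kqᵢ/rᵢ = 28.1 V.
ΔV = V_B − V_A = 5.52 V.
W_ext = qΔV = (6.39×10⁻⁹ C)(5.52 V) = 3.52×10⁻⁸ J.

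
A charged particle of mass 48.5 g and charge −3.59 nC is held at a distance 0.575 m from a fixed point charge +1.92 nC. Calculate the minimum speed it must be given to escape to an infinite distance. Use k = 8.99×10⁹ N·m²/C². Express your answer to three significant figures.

2.11×10⁻³ m/s

To just escape, total mechanical energy must reach zero at infinity: ½mv²_min + U = 0, so ½mv²_min = −U = |kQq|/r.
|U| = |kQq|/r = (8.99×10⁹ N·m²/C²)(1.92×10⁻⁹)(3.59×10⁻⁹)/(0.575) = 1.08×10⁻⁷ J.
v_min = √(2|U|/m) = √(2·1.08×10⁻⁷/0.0485) = 2.11×10⁻³ m/s.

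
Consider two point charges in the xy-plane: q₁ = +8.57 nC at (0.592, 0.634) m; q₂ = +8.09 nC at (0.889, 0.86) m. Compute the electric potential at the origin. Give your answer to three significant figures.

148 V

The total potential is the scalar sum of each charge's contribution, V = Σ kqᵢ/rᵢ.
Distances from the field point to each charge: r₁ = 0.867 m, r₂ = 1.24 m.
V = k[(8.57×10⁻⁹)/(0.867) + (8.09×10⁻⁹)/(1.24)] = 148 V.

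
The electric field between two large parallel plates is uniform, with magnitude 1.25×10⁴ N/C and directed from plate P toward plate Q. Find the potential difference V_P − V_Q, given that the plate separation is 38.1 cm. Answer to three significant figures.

4760 V

In a uniform field, potential decreases in the direction of E: ΔV = −E·d for a displacement d parallel to E.
Going from Q to P is a displacement of 38.1 cm opposite to the field, so V_P − V_Q = +Ed = 4760 V.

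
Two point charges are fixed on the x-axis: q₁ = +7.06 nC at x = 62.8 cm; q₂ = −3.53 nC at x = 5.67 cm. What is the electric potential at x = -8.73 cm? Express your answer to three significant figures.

-132 V

The total potential is the scalar sum of each charge's contribution, V = Σ kqᵢ/rᵢ.
Distances from the field point to each charge: r₁ = 0.715 m, r₂ = 0.144 m.
V = k[(7.06×10⁻⁹)/(0.715) + (-3.53×10⁻⁹)/(0.144)] = -132 V.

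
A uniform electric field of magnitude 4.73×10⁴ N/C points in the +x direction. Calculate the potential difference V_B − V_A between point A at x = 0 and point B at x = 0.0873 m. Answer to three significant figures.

In a uniform field, potential decreases in the direction of E: V_B − V_A = −E·Δx.
V_B − V_A = −(4.73×10⁴ V/m)(0.0873 m) = -4130 V.

-4130 V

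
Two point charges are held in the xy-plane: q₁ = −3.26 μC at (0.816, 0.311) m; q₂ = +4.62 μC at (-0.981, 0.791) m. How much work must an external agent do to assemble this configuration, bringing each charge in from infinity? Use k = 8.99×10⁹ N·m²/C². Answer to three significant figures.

The work to assemble the configuration equals its total potential energy, U = Σ kqᵢqⱼ/rᵢⱼ over all pairs.
Pair separations: r₁₂ = 1.86 m.
U = (-0.0728) = -0.0728 J.

-0.0728 J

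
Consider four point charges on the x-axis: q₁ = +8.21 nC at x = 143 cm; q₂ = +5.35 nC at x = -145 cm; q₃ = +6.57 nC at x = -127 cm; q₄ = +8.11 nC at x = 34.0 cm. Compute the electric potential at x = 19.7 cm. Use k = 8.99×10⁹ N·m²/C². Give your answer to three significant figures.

The total potential is the scalar sum of each charge's contribution, V = Σ kqᵢ/rᵢ.
Distances from the field point to each charge: r₁ = 1.23 m, r₂ = 1.65 m, r₃ = 1.47 m, r₄ = 0.143 m.
V = k[(8.21×10⁻⁹)/(1.23) + (5.35×10⁻⁹)/(1.65) + (6.57×10⁻⁹)/(1.47) + (8.11×10⁻⁹)/(0.143)] = 639 V.

639 V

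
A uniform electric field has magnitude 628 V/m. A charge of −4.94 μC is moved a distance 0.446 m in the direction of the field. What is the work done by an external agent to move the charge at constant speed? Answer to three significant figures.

The potential change for a displacement 0.446 m in the direction of the field is ΔV = −Ed = -280 V.
W_ext = qΔV = 1.38×10⁻³ J.

1.38×10⁻³ J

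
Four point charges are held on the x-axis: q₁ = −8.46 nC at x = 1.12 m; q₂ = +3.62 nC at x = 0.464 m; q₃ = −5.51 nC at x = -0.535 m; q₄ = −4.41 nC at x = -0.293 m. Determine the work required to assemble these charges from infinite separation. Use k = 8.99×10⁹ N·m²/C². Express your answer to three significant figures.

6.04×10⁻⁷ J

The assembly work is the sum of pairwise potential energies, U = Σ_{i<j} kqᵢqⱼ/rᵢⱼ.
Pair separations: r₁₂ = 0.656 m, r₁₃ = 1.66 m, r₁₄ = 1.41 m, r₂₃ = 0.999 m, r₂₄ = 0.757 m, r₃₄ = 0.242 m.
Summing all 6 pair terms gives U = 6.04×10⁻⁷ J.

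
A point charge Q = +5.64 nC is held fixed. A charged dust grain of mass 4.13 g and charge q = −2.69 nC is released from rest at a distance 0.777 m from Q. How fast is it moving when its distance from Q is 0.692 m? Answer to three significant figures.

3.23×10⁻³ m/s

Only the electrostatic force acts, so mechanical energy is conserved: ½mv² = U₁ − U₂ = kQq(1/r₁ − 1/r₂).
U₁ − U₂ = (8.99×10⁹ N·m²/C²)(5.64×10⁻⁹ C)(-2.69×10⁻⁹ C)(1/0.777 − 1/0.692) = 2.16×10⁻⁸ J.
v = √(2·2.16×10⁻⁸/4.13×10⁻³) = 3.23×10⁻³ m/s.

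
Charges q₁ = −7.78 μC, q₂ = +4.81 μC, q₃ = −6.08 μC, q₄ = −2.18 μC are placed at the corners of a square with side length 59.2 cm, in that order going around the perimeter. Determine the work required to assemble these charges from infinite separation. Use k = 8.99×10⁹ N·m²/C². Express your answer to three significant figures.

-0.158 J

The assembly work is the sum of pairwise potential energies, U = Σ_{i<j} kqᵢqⱼ/rᵢⱼ.
The four side pairs have separation 0.592 m and the two diagonal pairs 0.837 m.
Summing all 6 pair terms gives U = -0.158 J.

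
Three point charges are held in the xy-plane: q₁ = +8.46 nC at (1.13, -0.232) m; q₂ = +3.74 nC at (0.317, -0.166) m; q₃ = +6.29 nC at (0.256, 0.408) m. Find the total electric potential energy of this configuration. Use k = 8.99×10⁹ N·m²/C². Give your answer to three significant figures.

1.16×10⁻⁶ J

The work to assemble the configuration equals its total potential energy, U = Σ kqᵢqⱼ/rᵢⱼ over all pairs.
Pair separations: r₁₂ = 0.816 m, r₁₃ = 1.08 m, r₂₃ = 0.577 m.
U = (3.49×10⁻⁷) + (4.42×10⁻⁷) + (3.66×10⁻⁷) = 1.16×10⁻⁶ J.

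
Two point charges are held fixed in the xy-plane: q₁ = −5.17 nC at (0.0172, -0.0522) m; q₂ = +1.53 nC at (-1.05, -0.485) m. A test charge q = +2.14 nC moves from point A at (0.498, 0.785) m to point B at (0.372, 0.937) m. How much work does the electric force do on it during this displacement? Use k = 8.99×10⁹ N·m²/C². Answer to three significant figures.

The work done by the electric force is W_field = −ΔU = −q(V_B − V_A) = q(V_A − V_B).
At A: distances to the source charges are 0.965 m, 2.00 m; V_A = Σ kqᵢ/rᵢ = -41.3 V.
At B: distances to the source charges are 1.05 m, 2.01 m; V_B = Σ kqᵢ/rᵢ = -37.4 V.
ΔV = V_B − V_A = 3.89 V.
W_field = −qΔV = −(2.14×10⁻⁹ C)(3.89 V) = -8.31×10⁻⁹ J.

-8.31×10⁻⁹ J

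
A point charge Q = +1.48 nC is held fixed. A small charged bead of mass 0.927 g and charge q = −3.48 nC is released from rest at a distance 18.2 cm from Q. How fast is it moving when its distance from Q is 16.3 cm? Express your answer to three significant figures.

Only the electrostatic force acts, so mechanical energy is conserved: ½mv² = U₁ − U₂ = kQq(1/r₁ − 1/r₂).
U₁ − U₂ = (8.99×10⁹ N·m²/C²)(1.48×10⁻⁹ C)(-3.48×10⁻⁹ C)(1/0.182 − 1/0.163) = 2.97×10⁻⁸ J.
v = √(2·2.97×10⁻⁸/9.27×10⁻⁴) = 8.00×10⁻³ m/s.

8.00×10⁻³ m/s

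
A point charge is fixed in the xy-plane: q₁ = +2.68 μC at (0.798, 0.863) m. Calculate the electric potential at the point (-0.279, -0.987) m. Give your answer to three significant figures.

The total potential is the scalar sum of each charge's contribution, V = Σ kqᵢ/rᵢ.
Distances from the field point to each charge: r₁ = 2.14 m.
V = k[(2.68×10⁻⁶)/(2.14)] = 1.13×10⁴ V.

1.13×10⁴ V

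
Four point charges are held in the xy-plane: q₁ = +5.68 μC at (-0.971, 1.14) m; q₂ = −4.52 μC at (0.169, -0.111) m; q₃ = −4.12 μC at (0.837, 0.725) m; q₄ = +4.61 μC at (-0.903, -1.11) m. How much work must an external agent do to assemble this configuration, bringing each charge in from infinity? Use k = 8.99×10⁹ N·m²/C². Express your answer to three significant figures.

The work to assemble the configuration equals its total potential energy, U = Σ kqᵢqⱼ/rᵢⱼ over all pairs.
Pair separations: r₁₂ = 1.69 m, r₁₃ = 1.86 m, r₁₄ = 2.25 m, r₂₃ = 1.07 m, r₂₄ = 1.47 m, r₃₄ = 2.53 m.
Summing all 6 pair terms gives U = -0.184 J.

-0.184 J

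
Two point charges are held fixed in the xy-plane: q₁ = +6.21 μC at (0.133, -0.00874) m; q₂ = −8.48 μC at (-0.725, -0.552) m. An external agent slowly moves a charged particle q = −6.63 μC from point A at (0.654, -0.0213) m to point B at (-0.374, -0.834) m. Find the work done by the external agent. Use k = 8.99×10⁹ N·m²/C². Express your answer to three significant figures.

For quasistatic motion the external work equals the change in potential energy: W_ext = qΔV = q(V_B − V_A).
At A: distances to the source charges are 0.521 m, 1.48 m; V_A = Σ kqᵢ/rᵢ = 5.55×10⁴ V.
At B: distances to the source charges are 0.969 m, 0.450 m; V_B = Σ kqᵢ/rᵢ = -1.12×10⁵ V.
ΔV = V_B − V_A = -1.67×10⁵ V.
W_ext = qΔV = (-6.63×10⁻⁶ C)(-1.67×10⁵ V) = 1.11 J.

1.11 J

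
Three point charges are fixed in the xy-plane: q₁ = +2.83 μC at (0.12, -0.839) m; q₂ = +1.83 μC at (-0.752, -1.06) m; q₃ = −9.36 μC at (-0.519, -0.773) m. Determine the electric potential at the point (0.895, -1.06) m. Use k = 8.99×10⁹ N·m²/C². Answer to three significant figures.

Electric potential is a scalar, so the contributions from each charge add algebraically: V = Σ kqᵢ/rᵢ.
Distances from the field point to each charge: r₁ = 0.806 m, r₂ = 1.65 m, r₃ = 1.44 m.
V = k[(2.83×10⁻⁶)/(0.806) + (1.83×10⁻⁶)/(1.65) + (-9.36×10⁻⁶)/(1.44)] = -1.68×10⁴ V.

-1.68×10⁴ V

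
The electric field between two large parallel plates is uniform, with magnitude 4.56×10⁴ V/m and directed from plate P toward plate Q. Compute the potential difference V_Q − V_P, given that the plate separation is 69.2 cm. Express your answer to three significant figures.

In a uniform field, potential decreases in the direction of E: ΔV = −E·d for a displacement d parallel to E.
Going from P to Q is a displacement of 69.2 cm along the field, so V_Q − V_P = −Ed = -3.16×10⁴ V.

-3.16×10⁴ V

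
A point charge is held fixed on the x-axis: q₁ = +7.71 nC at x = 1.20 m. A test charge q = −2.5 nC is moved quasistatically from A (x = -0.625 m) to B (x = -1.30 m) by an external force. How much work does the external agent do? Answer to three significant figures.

For quasistatic motion the external work equals the change in potential energy: W_ext = qΔV = q(V_B − V_A).
At A: distance to the source charge is 1.82 m; V_A = kq₁/r = 38.0 V.
At B: distance to the source charge is 2.50 m; V_B = kq₁/r = 27.7 V.
ΔV = V_B − V_A = -10.3 V.
W_ext = qΔV = (-2.50×10⁻⁹ C)(-10.3 V) = 2.56×10⁻⁸ J.

2.56×10⁻⁸ J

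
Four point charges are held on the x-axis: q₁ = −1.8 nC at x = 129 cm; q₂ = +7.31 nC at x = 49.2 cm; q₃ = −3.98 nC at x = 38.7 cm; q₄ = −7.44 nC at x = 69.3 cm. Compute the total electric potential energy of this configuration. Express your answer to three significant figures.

The assembly work is the sum of pairwise potential energies, U = Σ_{i<j} kqᵢqⱼ/rᵢⱼ.
Pair separations: r₁₂ = 0.798 m, r₁₃ = 0.903 m, r₁₄ = 0.597 m, r₂₃ = 0.105 m, r₂₄ = 0.201 m, r₃₄ = 0.306 m.
Summing all 6 pair terms gives U = -3.93×10⁻⁶ J.

-3.93×10⁻⁶ J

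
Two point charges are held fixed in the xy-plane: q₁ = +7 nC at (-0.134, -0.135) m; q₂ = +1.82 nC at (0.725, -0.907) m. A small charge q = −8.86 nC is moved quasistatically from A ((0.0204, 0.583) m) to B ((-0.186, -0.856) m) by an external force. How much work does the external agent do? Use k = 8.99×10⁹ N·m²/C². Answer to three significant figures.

-8.30×10⁻⁸ J

For quasistatic motion the external work equals the change in potential energy: W_ext = qΔV = q(V_B − V_A).
At A: distances to the source charges are 0.734 m, 1.65 m; V_A = Σ kqᵢ/rᵢ = 95.6 V.
At B: distances to the source charges are 0.723 m, 0.912 m; V_B = Σ kqᵢ/rᵢ = 105 V.
ΔV = V_B − V_A = 9.37 V.
W_ext = qΔV = (-8.86×10⁻⁹ C)(9.37 V) = -8.30×10⁻⁸ J.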